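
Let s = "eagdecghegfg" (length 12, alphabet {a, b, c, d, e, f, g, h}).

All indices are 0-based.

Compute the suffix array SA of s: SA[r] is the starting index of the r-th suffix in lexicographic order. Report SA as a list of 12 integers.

[1, 5, 3, 0, 4, 8, 10, 11, 2, 9, 6, 7]

rank | idx | suffix
   0 |   1 | agdecghegfg
   1 |   5 | cghegfg
   2 |   3 | decghegfg
   3 |   0 | eagdecghegfg
   4 |   4 | ecghegfg
   5 |   8 | egfg
   6 |  10 | fg
   7 |  11 | g
   8 |   2 | gdecghegfg
   9 |   9 | gfg
  10 |   6 | ghegfg
  11 |   7 | hegfg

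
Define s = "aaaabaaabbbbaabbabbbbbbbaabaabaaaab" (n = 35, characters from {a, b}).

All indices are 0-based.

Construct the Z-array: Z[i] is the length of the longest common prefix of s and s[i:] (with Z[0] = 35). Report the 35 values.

[35, 3, 2, 1, 0, 3, 2, 1, 0, 0, 0, 0, 2, 1, 0, 0, 1, 0, 0, 0, 0, 0, 0, 0, 2, 1, 0, 2, 1, 0, 5, 3, 2, 1, 0]

Z[0]=35
i=1: fresh scan; Z[1]=3 extend→box=[1,4)
i=2: min(r-i=2, Z[1]=3)=2; Z[2]=2
i=3: min(r-i=1, Z[2]=2)=1; Z[3]=1
i=4: fresh scan; Z[4]=0
i=5: fresh scan; Z[5]=3 extend→box=[5,8)
i=6: min(r-i=2, Z[1]=3)=2; Z[6]=2
i=7: min(r-i=1, Z[2]=2)=1; Z[7]=1
i=8: fresh scan; Z[8]=0
i=9: fresh scan; Z[9]=0
i=10: fresh scan; Z[10]=0
i=11: fresh scan; Z[11]=0
i=12: fresh scan; Z[12]=2 extend→box=[12,14)
i=13: min(r-i=1, Z[1]=3)=1; Z[13]=1
i=14: fresh scan; Z[14]=0
i=15: fresh scan; Z[15]=0
i=16: fresh scan; Z[16]=1 extend→box=[16,17)
i=17: fresh scan; Z[17]=0
i=18: fresh scan; Z[18]=0
i=19: fresh scan; Z[19]=0
i=20: fresh scan; Z[20]=0
i=21: fresh scan; Z[21]=0
i=22: fresh scan; Z[22]=0
i=23: fresh scan; Z[23]=0
i=24: fresh scan; Z[24]=2 extend→box=[24,26)
i=25: min(r-i=1, Z[1]=3)=1; Z[25]=1
i=26: fresh scan; Z[26]=0
i=27: fresh scan; Z[27]=2 extend→box=[27,29)
i=28: min(r-i=1, Z[1]=3)=1; Z[28]=1
i=29: fresh scan; Z[29]=0
i=30: fresh scan; Z[30]=5 extend→box=[30,35)
i=31: min(r-i=4, Z[1]=3)=3; Z[31]=3
i=32: min(r-i=3, Z[2]=2)=2; Z[32]=2
i=33: min(r-i=2, Z[3]=1)=1; Z[33]=1
i=34: min(r-i=1, Z[4]=0)=0; Z[34]=0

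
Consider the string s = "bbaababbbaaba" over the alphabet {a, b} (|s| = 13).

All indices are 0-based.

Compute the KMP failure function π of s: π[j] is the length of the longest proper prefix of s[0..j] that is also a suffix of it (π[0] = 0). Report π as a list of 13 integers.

π[0] = 0
j=1 s[j]='b': π[1]=1 (border 'b')
j=2 s[j]='a': k: 1→0; π[2]=0 (border '')
j=3 s[j]='a': π[3]=0 (border '')
j=4 s[j]='b': π[4]=1 (border 'b')
j=5 s[j]='a': k: 1→0; π[5]=0 (border '')
j=6 s[j]='b': π[6]=1 (border 'b')
j=7 s[j]='b': π[7]=2 (border 'bb')
j=8 s[j]='b': k: 2→1; π[8]=2 (border 'bb')
j=9 s[j]='a': π[9]=3 (border 'bba')
j=10 s[j]='a': π[10]=4 (border 'bbaa')
j=11 s[j]='b': π[11]=5 (border 'bbaab')
j=12 s[j]='a': π[12]=6 (border 'bbaaba')

[0, 1, 0, 0, 1, 0, 1, 2, 2, 3, 4, 5, 6]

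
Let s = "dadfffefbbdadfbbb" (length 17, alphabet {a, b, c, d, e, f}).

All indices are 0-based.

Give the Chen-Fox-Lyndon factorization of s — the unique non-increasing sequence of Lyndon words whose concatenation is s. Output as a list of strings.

emit factor 1: 'd' (i=0, period=1)
emit factor 2: 'adfffefbbd' (i=1, period=10)
emit factor 3: 'adfbbb' (i=11, period=6)

["d", "adfffefbbd", "adfbbb"]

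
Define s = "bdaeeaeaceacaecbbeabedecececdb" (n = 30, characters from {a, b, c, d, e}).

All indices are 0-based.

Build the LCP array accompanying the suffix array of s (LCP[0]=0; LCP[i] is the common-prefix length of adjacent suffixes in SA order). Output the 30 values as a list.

sorted suffixes:
  #0 SA[0]=18  'abedecececdb'
  #1 SA[1]=10  'acaecbbeabedecececdb'
  #2 SA[2]=7  'aceacaecbbeabedecececdb'
  #3 SA[3]=5  'aeaceacaecbbeabedecececdb'
  #4 SA[4]=12  'aecbbeabedecececdb'
  #5 SA[5]=2  'aeeaeaceacaecbbeabedecececdb'
  #6 SA[6]=29  'b'
  #7 SA[7]=15  'bbeabedecececdb'
  #8 SA[8]=0  'bdaeeaeaceacaecbbeabedecececdb'
  #9 SA[9]=16  'beabedecececdb'
  #10 SA[10]=19  'bedecececdb'
  #11 SA[11]=11  'caecbbeabedecececdb'
  #12 SA[12]=14  'cbbeabedecececdb'
  #13 SA[13]=27  'cdb'
  #14 SA[14]=8  'ceacaecbbeabedecececdb'
  #15 SA[15]=25  'cecdb'
  #16 SA[16]=23  'cececdb'
  #17 SA[17]=1  'daeeaeaceacaecbbeabedecececdb'
  #18 SA[18]=28  'db'
  #19 SA[19]=21  'decececdb'
  #20 SA[20]=17  'eabedecececdb'
  #21 SA[21]=9  'eacaecbbeabedecececdb'
  #22 SA[22]=6  'eaceacaecbbeabedecececdb'
  #23 SA[23]=4  'eaeaceacaecbbeabedecececdb'
  #24 SA[24]=13  'ecbbeabedecececdb'
  #25 SA[25]=26  'ecdb'
  #26 SA[26]=24  'ececdb'
  #27 SA[27]=22  'ecececdb'
  #28 SA[28]=20  'edecececdb'
  #29 SA[29]=3  'eeaeaceacaecbbeabedecececdb'

SA = [18, 10, 7, 5, 12, 2, 29, 15, 0, 16, 19, 11, 14, 27, 8, 25, 23, 1, 28, 21, 17, 9, 6, 4, 13, 26, 24, 22, 20, 3]
[i] adj suffixes → lcp
  [1] 18/10 → 1 ('a')
  [2] 10/7 → 2 ('ac')
  [3] 7/5 → 1 ('a')
  [4] 5/12 → 2 ('ae')
  [5] 12/2 → 2 ('ae')
  [6] 2/29 → 0 ('')
  [7] 29/15 → 1 ('b')
  [8] 15/0 → 1 ('b')
  [9] 0/16 → 1 ('b')
  [10] 16/19 → 2 ('be')
  [11] 19/11 → 0 ('')
  [12] 11/14 → 1 ('c')
  [13] 14/27 → 1 ('c')
  [14] 27/8 → 1 ('c')
  [15] 8/25 → 2 ('ce')
  [16] 25/23 → 3 ('cec')
  [17] 23/1 → 0 ('')
  [18] 1/28 → 1 ('d')
  [19] 28/21 → 1 ('d')
  [20] 21/17 → 0 ('')
  [21] 17/9 → 2 ('ea')
  [22] 9/6 → 3 ('eac')
  [23] 6/4 → 2 ('ea')
  [24] 4/13 → 1 ('e')
  [25] 13/26 → 2 ('ec')
  [26] 26/24 → 2 ('ec')
  [27] 24/22 → 4 ('ecec')
  [28] 22/20 → 1 ('e')
  [29] 20/3 → 1 ('e')

[0, 1, 2, 1, 2, 2, 0, 1, 1, 1, 2, 0, 1, 1, 1, 2, 3, 0, 1, 1, 0, 2, 3, 2, 1, 2, 2, 4, 1, 1]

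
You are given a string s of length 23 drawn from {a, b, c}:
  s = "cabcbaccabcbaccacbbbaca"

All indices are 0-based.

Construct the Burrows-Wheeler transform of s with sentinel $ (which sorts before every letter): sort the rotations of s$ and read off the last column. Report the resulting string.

rank  rotation                  last
    0  $cabcbaccabcbaccacbbbaca  a
    1  a$cabcbaccabcbaccacbbbac  c
    2  abcbaccabcbaccacbbbaca$c  c
    3  abcbaccacbbbaca$cabcbacc  c
    4  aca$cabcbaccabcbaccacbbb  b
    5  acbbbaca$cabcbaccabcbacc  c
    6  accabcbaccacbbbaca$cabcb  b
    7  accacbbbaca$cabcbaccabcb  b
    8  baca$cabcbaccabcbaccacbb  b
    9  baccabcbaccacbbbaca$cabc  c
   10  baccacbbbaca$cabcbaccabc  c
   11  bbaca$cabcbaccabcbaccacb  b
   12  bbbaca$cabcbaccabcbaccac  c
   13  bcbaccabcbaccacbbbaca$ca  a
   14  bcbaccacbbbaca$cabcbacca  a
   15  ca$cabcbaccabcbaccacbbba  a
   16  cabcbaccabcbaccacbbbaca$  $
   17  cabcbaccacbbbaca$cabcbac  c
   18  cacbbbaca$cabcbaccabcbac  c
   19  cbaccabcbaccacbbbaca$cab  b
   20  cbaccacbbbaca$cabcbaccab  b
   21  cbbbaca$cabcbaccabcbacca  a
   22  ccabcbaccacbbbaca$cabcba  a
   23  ccacbbbaca$cabcbaccabcba  a

acccbcbbbccbcaaa$ccbbaaa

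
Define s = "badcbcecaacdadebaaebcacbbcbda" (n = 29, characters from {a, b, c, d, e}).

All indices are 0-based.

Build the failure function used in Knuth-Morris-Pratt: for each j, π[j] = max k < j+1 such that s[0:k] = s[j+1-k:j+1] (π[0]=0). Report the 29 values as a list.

π[0] = 0
j=1 s[j]='a': π[1]=0 (border '')
j=2 s[j]='d': π[2]=0 (border '')
j=3 s[j]='c': π[3]=0 (border '')
j=4 s[j]='b': π[4]=1 (border 'b')
j=5 s[j]='c': k: 1→0; π[5]=0 (border '')
j=6 s[j]='e': π[6]=0 (border '')
j=7 s[j]='c': π[7]=0 (border '')
j=8 s[j]='a': π[8]=0 (border '')
j=9 s[j]='a': π[9]=0 (border '')
j=10 s[j]='c': π[10]=0 (border '')
j=11 s[j]='d': π[11]=0 (border '')
j=12 s[j]='a': π[12]=0 (border '')
j=13 s[j]='d': π[13]=0 (border '')
j=14 s[j]='e': π[14]=0 (border '')
j=15 s[j]='b': π[15]=1 (border 'b')
j=16 s[j]='a': π[16]=2 (border 'ba')
j=17 s[j]='a': k: 2→0; π[17]=0 (border '')
j=18 s[j]='e': π[18]=0 (border '')
j=19 s[j]='b': π[19]=1 (border 'b')
j=20 s[j]='c': k: 1→0; π[20]=0 (border '')
j=21 s[j]='a': π[21]=0 (border '')
j=22 s[j]='c': π[22]=0 (border '')
j=23 s[j]='b': π[23]=1 (border 'b')
j=24 s[j]='b': k: 1→0; π[24]=1 (border 'b')
j=25 s[j]='c': k: 1→0; π[25]=0 (border '')
j=26 s[j]='b': π[26]=1 (border 'b')
j=27 s[j]='d': k: 1→0; π[27]=0 (border '')
j=28 s[j]='a': π[28]=0 (border '')

[0, 0, 0, 0, 1, 0, 0, 0, 0, 0, 0, 0, 0, 0, 0, 1, 2, 0, 0, 1, 0, 0, 0, 1, 1, 0, 1, 0, 0]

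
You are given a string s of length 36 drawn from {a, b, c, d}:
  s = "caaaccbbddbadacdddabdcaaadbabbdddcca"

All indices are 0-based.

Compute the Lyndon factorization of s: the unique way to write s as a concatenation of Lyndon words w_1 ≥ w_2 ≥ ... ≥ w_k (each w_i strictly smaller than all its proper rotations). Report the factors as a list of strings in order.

emit factor 1: 'c' (i=0, period=1)
emit factor 2: 'aaaccbbddbadacdddabdcaaadbabbdddcc' (i=1, period=34)
emit factor 3: 'a' (i=35, period=1)

["c", "aaaccbbddbadacdddabdcaaadbabbdddcc", "a"]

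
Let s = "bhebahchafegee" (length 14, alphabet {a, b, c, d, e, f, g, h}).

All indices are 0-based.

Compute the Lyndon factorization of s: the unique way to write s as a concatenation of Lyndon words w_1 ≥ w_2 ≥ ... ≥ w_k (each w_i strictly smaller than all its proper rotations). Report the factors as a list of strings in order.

emit factor 1: 'bhe' (i=0, period=3)
emit factor 2: 'b' (i=3, period=1)
emit factor 3: 'ahch' (i=4, period=4)
emit factor 4: 'afegee' (i=8, period=6)

["bhe", "b", "ahch", "afegee"]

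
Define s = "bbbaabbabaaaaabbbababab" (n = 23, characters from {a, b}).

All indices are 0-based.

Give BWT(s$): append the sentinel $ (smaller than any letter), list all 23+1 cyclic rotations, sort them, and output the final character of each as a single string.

bbaababbbbaaaabababbab$a

rank  rotation                  last
    0  $bbbaabbabaaaaabbbababab  b
    1  aaaaabbbababab$bbbaabbab  b
    2  aaaabbbababab$bbbaabbaba  a
    3  aaabbbababab$bbbaabbabaa  a
    4  aabbabaaaaabbbababab$bbb  b
    5  aabbbababab$bbbaabbabaaa  a
    6  ab$bbbaabbabaaaaabbbabab  b
    7  abaaaaabbbababab$bbbaabb  b
    8  abab$bbbaabbabaaaaabbbab  b
    9  ababab$bbbaabbabaaaaabbb  b
   10  abbabaaaaabbbababab$bbba  a
   11  abbbababab$bbbaabbabaaaa  a
   12  b$bbbaabbabaaaaabbbababa  a
   13  baaaaabbbababab$bbbaabba  a
   14  baabbabaaaaabbbababab$bb  b
   15  bab$bbbaabbabaaaaabbbaba  a
   16  babaaaaabbbababab$bbbaab  b
   17  babab$bbbaabbabaaaaabbba  a
   18  bababab$bbbaabbabaaaaabb  b
   19  bbaabbabaaaaabbbababab$b  b
   20  bbabaaaaabbbababab$bbbaa  a
   21  bbababab$bbbaabbabaaaaab  b
   22  bbbaabbabaaaaabbbababab$  $
   23  bbbababab$bbbaabbabaaaaa  a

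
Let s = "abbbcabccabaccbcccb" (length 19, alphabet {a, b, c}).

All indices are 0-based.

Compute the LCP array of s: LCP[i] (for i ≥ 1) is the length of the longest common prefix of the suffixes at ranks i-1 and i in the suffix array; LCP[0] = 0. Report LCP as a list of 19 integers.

[0, 2, 2, 1, 0, 1, 1, 2, 1, 2, 3, 0, 3, 1, 2, 1, 2, 3, 2]

sorted suffixes:
  #0 SA[0]=9  'abaccbcccb'
  #1 SA[1]=0  'abbbcabccabaccbcccb'
  #2 SA[2]=5  'abccabaccbcccb'
  #3 SA[3]=11  'accbcccb'
  #4 SA[4]=18  'b'
  #5 SA[5]=10  'baccbcccb'
  #6 SA[6]=1  'bbbcabccabaccbcccb'
  #7 SA[7]=2  'bbcabccabaccbcccb'
  #8 SA[8]=3  'bcabccabaccbcccb'
  #9 SA[9]=6  'bccabaccbcccb'
  #10 SA[10]=14  'bcccb'
  #11 SA[11]=8  'cabaccbcccb'
  #12 SA[12]=4  'cabccabaccbcccb'
  #13 SA[13]=17  'cb'
  #14 SA[14]=13  'cbcccb'
  #15 SA[15]=7  'ccabaccbcccb'
  #16 SA[16]=16  'ccb'
  #17 SA[17]=12  'ccbcccb'
  #18 SA[18]=15  'cccb'

SA = [9, 0, 5, 11, 18, 10, 1, 2, 3, 6, 14, 8, 4, 17, 13, 7, 16, 12, 15]
i: (SA[i-1],SA[i]) lcp shared
  1: (9,0) 2 'ab'
  2: (0,5) 2 'ab'
  3: (5,11) 1 'a'
  4: (11,18) 0 ''
  5: (18,10) 1 'b'
  6: (10,1) 1 'b'
  7: (1,2) 2 'bb'
  8: (2,3) 1 'b'
  9: (3,6) 2 'bc'
  10: (6,14) 3 'bcc'
  11: (14,8) 0 ''
  12: (8,4) 3 'cab'
  13: (4,17) 1 'c'
  14: (17,13) 2 'cb'
  15: (13,7) 1 'c'
  16: (7,16) 2 'cc'
  17: (16,12) 3 'ccb'
  18: (12,15) 2 'cc'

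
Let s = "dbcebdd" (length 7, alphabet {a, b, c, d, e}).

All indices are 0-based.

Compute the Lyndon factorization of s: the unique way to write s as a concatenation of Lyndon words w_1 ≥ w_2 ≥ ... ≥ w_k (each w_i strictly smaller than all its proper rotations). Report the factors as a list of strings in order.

["d", "bcebdd"]

emit factor 1: 'd' (i=0, period=1)
emit factor 2: 'bcebdd' (i=1, period=6)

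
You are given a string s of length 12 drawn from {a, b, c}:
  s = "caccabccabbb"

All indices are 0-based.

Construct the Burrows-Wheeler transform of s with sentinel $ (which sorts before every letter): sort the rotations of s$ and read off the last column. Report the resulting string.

rank  rotation       last
    0  $caccabccabbb  b
    1  abbb$caccabcc  c
    2  abccabbb$cacc  c
    3  accabccabbb$c  c
    4  b$caccabccabb  b
    5  bb$caccabccab  b
    6  bbb$caccabcca  a
    7  bccabbb$cacca  a
    8  cabbb$caccabc  c
    9  cabccabbb$cac  c
   10  caccabccabbb$  $
   11  ccabbb$caccab  b
   12  ccabccabbb$ca  a

bcccbbaacc$ba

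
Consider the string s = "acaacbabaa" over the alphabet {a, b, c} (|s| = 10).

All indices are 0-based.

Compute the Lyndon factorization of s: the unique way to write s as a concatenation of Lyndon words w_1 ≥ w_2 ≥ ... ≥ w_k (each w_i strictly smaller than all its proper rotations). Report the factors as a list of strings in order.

["ac", "aacbab", "a", "a"]

emit factor 1: 'ac' (i=0, period=2)
emit factor 2: 'aacbab' (i=2, period=6)
emit factor 3: 'a' (i=8, period=1)
emit factor 4: 'a' (i=9, period=1)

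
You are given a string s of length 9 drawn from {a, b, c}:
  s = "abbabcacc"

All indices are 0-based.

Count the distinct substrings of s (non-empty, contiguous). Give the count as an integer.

rank→(start, suffix):
  0 → (0, 'abbabcacc')
  1 → (3, 'abcacc')
  2 → (6, 'acc')
  3 → (2, 'babcacc')
  4 → (1, 'bbabcacc')
  5 → (4, 'bcacc')
  6 → (8, 'c')
  7 → (5, 'cacc')
  8 → (7, 'cc')

SA = [0, 3, 6, 2, 1, 4, 8, 5, 7]
i: (SA[i-1],SA[i]) lcp shared
  1: (0,3) 2 'ab'
  2: (3,6) 1 'a'
  3: (6,2) 0 ''
  4: (2,1) 1 'b'
  5: (1,4) 1 'b'
  6: (4,8) 0 ''
  7: (8,5) 1 'c'
  8: (5,7) 1 'c'

n(n+1)/2 = 9·10/2 = 45
Σ LCP = 0 + 2 + 1 + 0 + 1 + 1 + 0 + 1 + 1 = 7
distinct = 45 − 7 = 38

38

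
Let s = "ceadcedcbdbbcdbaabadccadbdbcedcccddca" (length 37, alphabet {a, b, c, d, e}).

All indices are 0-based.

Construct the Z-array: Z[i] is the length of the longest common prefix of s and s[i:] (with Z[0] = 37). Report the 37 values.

Z[0]=37
i=1: outside box; Z[1]=0
i=2: outside box; Z[2]=0
i=3: outside box; Z[3]=0
i=4: outside box; Z[4]=2 scan→box=[4,6)
i=5: min(r-i=1, Z[1]=0)=0; Z[5]=0
i=6: outside box; Z[6]=0
i=7: outside box; Z[7]=1 scan→box=[7,8)
i=8: outside box; Z[8]=0
i=9: outside box; Z[9]=0
i=10: outside box; Z[10]=0
i=11: outside box; Z[11]=0
i=12: outside box; Z[12]=1 scan→box=[12,13)
i=13: outside box; Z[13]=0
i=14: outside box; Z[14]=0
i=15: outside box; Z[15]=0
i=16: outside box; Z[16]=0
i=17: outside box; Z[17]=0
i=18: outside box; Z[18]=0
i=19: outside box; Z[19]=0
i=20: outside box; Z[20]=1 scan→box=[20,21)
i=21: outside box; Z[21]=1 scan→box=[21,22)
i=22: outside box; Z[22]=0
i=23: outside box; Z[23]=0
i=24: outside box; Z[24]=0
i=25: outside box; Z[25]=0
i=26: outside box; Z[26]=0
i=27: outside box; Z[27]=2 scan→box=[27,29)
i=28: min(r-i=1, Z[1]=0)=0; Z[28]=0
i=29: outside box; Z[29]=0
i=30: outside box; Z[30]=1 scan→box=[30,31)
i=31: outside box; Z[31]=1 scan→box=[31,32)
i=32: outside box; Z[32]=1 scan→box=[32,33)
i=33: outside box; Z[33]=0
i=34: outside box; Z[34]=0
i=35: outside box; Z[35]=1 scan→box=[35,36)
i=36: outside box; Z[36]=0

[37, 0, 0, 0, 2, 0, 0, 1, 0, 0, 0, 0, 1, 0, 0, 0, 0, 0, 0, 0, 1, 1, 0, 0, 0, 0, 0, 2, 0, 0, 1, 1, 1, 0, 0, 1, 0]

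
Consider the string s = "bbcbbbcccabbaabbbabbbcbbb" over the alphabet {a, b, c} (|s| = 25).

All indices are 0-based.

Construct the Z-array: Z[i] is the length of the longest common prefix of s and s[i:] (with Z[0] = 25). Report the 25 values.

Z[0]=25
i=1: fresh scan; Z[1]=1 extend→box=[1,2)
i=2: fresh scan; Z[2]=0
i=3: fresh scan; Z[3]=2 extend→box=[3,5)
i=4: min(r-i=1, Z[1]=1)=1; Z[4]=3 extend→box=[4,7)
i=5: min(r-i=2, Z[1]=1)=1; Z[5]=1
i=6: min(r-i=1, Z[2]=0)=0; Z[6]=0
i=7: fresh scan; Z[7]=0
i=8: fresh scan; Z[8]=0
i=9: fresh scan; Z[9]=0
i=10: fresh scan; Z[10]=2 extend→box=[10,12)
i=11: min(r-i=1, Z[1]=1)=1; Z[11]=1
i=12: fresh scan; Z[12]=0
i=13: fresh scan; Z[13]=0
i=14: fresh scan; Z[14]=2 extend→box=[14,16)
i=15: min(r-i=1, Z[1]=1)=1; Z[15]=2 extend→box=[15,17)
i=16: min(r-i=1, Z[1]=1)=1; Z[16]=1
i=17: fresh scan; Z[17]=0
i=18: fresh scan; Z[18]=2 extend→box=[18,20)
i=19: min(r-i=1, Z[1]=1)=1; Z[19]=6 extend→box=[19,25)
i=20: min(r-i=5, Z[1]=1)=1; Z[20]=1
i=21: min(r-i=4, Z[2]=0)=0; Z[21]=0
i=22: min(r-i=3, Z[3]=2)=2; Z[22]=2
i=23: min(r-i=2, Z[4]=3)=2; Z[23]=2
i=24: min(r-i=1, Z[5]=1)=1; Z[24]=1

[25, 1, 0, 2, 3, 1, 0, 0, 0, 0, 2, 1, 0, 0, 2, 2, 1, 0, 2, 6, 1, 0, 2, 2, 1]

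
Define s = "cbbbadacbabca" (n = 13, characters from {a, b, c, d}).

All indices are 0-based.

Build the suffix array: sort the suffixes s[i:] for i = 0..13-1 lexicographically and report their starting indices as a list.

sorted suffixes:
  #0 SA[0]=12  'a'
  #1 SA[1]=9  'abca'
  #2 SA[2]=6  'acbabca'
  #3 SA[3]=4  'adacbabca'
  #4 SA[4]=8  'babca'
  #5 SA[5]=3  'badacbabca'
  #6 SA[6]=2  'bbadacbabca'
  #7 SA[7]=1  'bbbadacbabca'
  #8 SA[8]=10  'bca'
  #9 SA[9]=11  'ca'
  #10 SA[10]=7  'cbabca'
  #11 SA[11]=0  'cbbbadacbabca'
  #12 SA[12]=5  'dacbabca'

[12, 9, 6, 4, 8, 3, 2, 1, 10, 11, 7, 0, 5]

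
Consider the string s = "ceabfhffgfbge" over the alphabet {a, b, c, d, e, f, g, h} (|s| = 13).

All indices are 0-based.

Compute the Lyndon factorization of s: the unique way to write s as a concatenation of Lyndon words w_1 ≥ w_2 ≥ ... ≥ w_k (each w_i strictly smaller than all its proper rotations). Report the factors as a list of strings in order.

emit factor 1: 'ce' (i=0, period=2)
emit factor 2: 'abfhffgfbge' (i=2, period=11)

["ce", "abfhffgfbge"]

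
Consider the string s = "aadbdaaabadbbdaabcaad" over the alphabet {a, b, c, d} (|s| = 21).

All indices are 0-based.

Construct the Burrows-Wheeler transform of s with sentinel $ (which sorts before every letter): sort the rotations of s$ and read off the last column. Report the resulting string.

rank  rotation                last
    0  $aadbdaaabadbbdaabcaad  d
    1  aaabadbbdaabcaad$aadbd  d
    2  aabadbbdaabcaad$aadbda  a
    3  aabcaad$aadbdaaabadbbd  d
    4  aad$aadbdaaabadbbdaabc  c
    5  aadbdaaabadbbdaabcaad$  $
    6  abadbbdaabcaad$aadbdaa  a
    7  abcaad$aadbdaaabadbbda  a
    8  ad$aadbdaaabadbbdaabca  a
    9  adbbdaabcaad$aadbdaaab  b
   10  adbdaaabadbbdaabcaad$a  a
   11  badbbdaabcaad$aadbdaaa  a
   12  bbdaabcaad$aadbdaaabad  d
   13  bcaad$aadbdaaabadbbdaa  a
   14  bdaaabadbbdaabcaad$aad  d
   15  bdaabcaad$aadbdaaabadb  b
   16  caad$aadbdaaabadbbdaab  b
   17  d$aadbdaaabadbbdaabcaa  a
   18  daaabadbbdaabcaad$aadb  b
   19  daabcaad$aadbdaaabadbb  b
   20  dbbdaabcaad$aadbdaaaba  a
   21  dbdaaabadbbdaabcaad$aa  a

ddadc$aaabaadadbbabbaa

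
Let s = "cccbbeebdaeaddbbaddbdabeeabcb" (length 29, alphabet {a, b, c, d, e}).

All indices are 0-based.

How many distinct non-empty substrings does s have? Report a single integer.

394

rank | idx | suffix
   0 |  25 | abcb
   1 |  21 | abeeabcb
   2 |  11 | addbbaddbdabeeabcb
   3 |  16 | addbdabeeabcb
   4 |   9 | aeaddbbaddbdabeeabcb
   5 |  28 | b
   6 |  15 | baddbdabeeabcb
   7 |  14 | bbaddbdabeeabcb
   8 |   3 | bbeebdaeaddbbaddbdabeeabcb
   9 |  26 | bcb
  10 |  19 | bdabeeabcb
  11 |   7 | bdaeaddbbaddbdabeeabcb
  12 |  22 | beeabcb
  13 |   4 | beebdaeaddbbaddbdabeeabcb
  14 |  27 | cb
  15 |   2 | cbbeebdaeaddbbaddbdabeeabcb
  16 |   1 | ccbbeebdaeaddbbaddbdabeeabcb
  17 |   0 | cccbbeebdaeaddbbaddbdabeeabcb
  18 |  20 | dabeeabcb
  19 |   8 | daeaddbbaddbdabeeabcb
  20 |  13 | dbbaddbdabeeabcb
  21 |  18 | dbdabeeabcb
  22 |  12 | ddbbaddbdabeeabcb
  23 |  17 | ddbdabeeabcb
  24 |  24 | eabcb
  25 |  10 | eaddbbaddbdabeeabcb
  26 |   6 | ebdaeaddbbaddbdabeeabcb
  27 |  23 | eeabcb
  28 |   5 | eebdaeaddbbaddbdabeeabcb

SA = [25, 21, 11, 16, 9, 28, 15, 14, 3, 26, 19, 7, 22, 4, 27, 2, 1, 0, 20, 8, 13, 18, 12, 17, 24, 10, 6, 23, 5]
i: (SA[i-1],SA[i]) lcp shared
  1: (25,21) 2 'ab'
  2: (21,11) 1 'a'
  3: (11,16) 4 'addb'
  4: (16,9) 1 'a'
  5: (9,28) 0 ''
  6: (28,15) 1 'b'
  7: (15,14) 1 'b'
  8: (14,3) 2 'bb'
  9: (3,26) 1 'b'
  10: (26,19) 1 'b'
  11: (19,7) 3 'bda'
  12: (7,22) 1 'b'
  13: (22,4) 3 'bee'
  14: (4,27) 0 ''
  15: (27,2) 2 'cb'
  16: (2,1) 1 'c'
  17: (1,0) 2 'cc'
  18: (0,20) 0 ''
  19: (20,8) 2 'da'
  20: (8,13) 1 'd'
  21: (13,18) 2 'db'
  22: (18,12) 1 'd'
  23: (12,17) 3 'ddb'
  24: (17,24) 0 ''
  25: (24,10) 2 'ea'
  26: (10,6) 1 'e'
  27: (6,23) 1 'e'
  28: (23,5) 2 'ee'

n(n+1)/2 = 29·30/2 = 435
Σ LCP = 0 + 2 + 1 + 4 + 1 + 0 + 1 + 1 + 2 + 1 + 1 + 3 + 1 + 3 + 0 + 2 + 1 + 2 + 0 + 2 + 1 + 2 + 1 + 3 + 0 + 2 + 1 + 1 + 2 = 41
distinct = 435 − 41 = 394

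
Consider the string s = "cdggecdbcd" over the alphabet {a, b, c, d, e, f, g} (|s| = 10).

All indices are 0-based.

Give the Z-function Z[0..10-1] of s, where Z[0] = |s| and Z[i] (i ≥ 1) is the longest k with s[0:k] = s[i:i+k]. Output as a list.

[10, 0, 0, 0, 0, 2, 0, 0, 2, 0]

Z[0]=10
i=1: outside box; Z[1]=0
i=2: outside box; Z[2]=0
i=3: outside box; Z[3]=0
i=4: outside box; Z[4]=0
i=5: outside box; Z[5]=2 grow→box=[5,7)
i=6: min(r-i=1, Z[1]=0)=0; Z[6]=0
i=7: outside box; Z[7]=0
i=8: outside box; Z[8]=2 grow→box=[8,10)
i=9: min(r-i=1, Z[1]=0)=0; Z[9]=0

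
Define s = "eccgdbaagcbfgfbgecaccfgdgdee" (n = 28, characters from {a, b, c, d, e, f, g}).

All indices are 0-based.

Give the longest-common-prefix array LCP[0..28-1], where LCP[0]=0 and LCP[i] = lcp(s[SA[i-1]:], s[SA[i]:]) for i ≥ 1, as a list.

rank | idx | suffix
   0 |   6 | aagcbfgfbgecaccfgdgdee
   1 |  18 | accfgdgdee
   2 |   7 | agcbfgfbgecaccfgdgdee
   3 |   5 | baagcbfgfbgecaccfgdgdee
   4 |  10 | bfgfbgecaccfgdgdee
   5 |  14 | bgecaccfgdgdee
   6 |  17 | caccfgdgdee
   7 |   9 | cbfgfbgecaccfgdgdee
   8 |  19 | ccfgdgdee
   9 |   1 | ccgdbaagcbfgfbgecaccfgdgdee
  10 |  20 | cfgdgdee
  11 |   2 | cgdbaagcbfgfbgecaccfgdgdee
  12 |   4 | dbaagcbfgfbgecaccfgdgdee
  13 |  25 | dee
  14 |  23 | dgdee
  15 |  27 | e
  16 |  16 | ecaccfgdgdee
  17 |   0 | eccgdbaagcbfgfbgecaccfgdgdee
  18 |  26 | ee
  19 |  13 | fbgecaccfgdgdee
  20 |  21 | fgdgdee
  21 |  11 | fgfbgecaccfgdgdee
  22 |   8 | gcbfgfbgecaccfgdgdee
  23 |   3 | gdbaagcbfgfbgecaccfgdgdee
  24 |  24 | gdee
  25 |  22 | gdgdee
  26 |  15 | gecaccfgdgdee
  27 |  12 | gfbgecaccfgdgdee

SA = [6, 18, 7, 5, 10, 14, 17, 9, 19, 1, 20, 2, 4, 25, 23, 27, 16, 0, 26, 13, 21, 11, 8, 3, 24, 22, 15, 12]
rank  pair      lcp
   1  s[6:],s[18:]  1  'a'
   2  s[18:],s[7:]  1  'a'
   3  s[7:],s[5:]  0  ''
   4  s[5:],s[10:]  1  'b'
   5  s[10:],s[14:]  1  'b'
   6  s[14:],s[17:]  0  ''
   7  s[17:],s[9:]  1  'c'
   8  s[9:],s[19:]  1  'c'
   9  s[19:],s[1:]  2  'cc'
  10  s[1:],s[20:]  1  'c'
  11  s[20:],s[2:]  1  'c'
  12  s[2:],s[4:]  0  ''
  13  s[4:],s[25:]  1  'd'
  14  s[25:],s[23:]  1  'd'
  15  s[23:],s[27:]  0  ''
  16  s[27:],s[16:]  1  'e'
  17  s[16:],s[0:]  2  'ec'
  18  s[0:],s[26:]  1  'e'
  19  s[26:],s[13:]  0  ''
  20  s[13:],s[21:]  1  'f'
  21  s[21:],s[11:]  2  'fg'
  22  s[11:],s[8:]  0  ''
  23  s[8:],s[3:]  1  'g'
  24  s[3:],s[24:]  2  'gd'
  25  s[24:],s[22:]  2  'gd'
  26  s[22:],s[15:]  1  'g'
  27  s[15:],s[12:]  1  'g'

[0, 1, 1, 0, 1, 1, 0, 1, 1, 2, 1, 1, 0, 1, 1, 0, 1, 2, 1, 0, 1, 2, 0, 1, 2, 2, 1, 1]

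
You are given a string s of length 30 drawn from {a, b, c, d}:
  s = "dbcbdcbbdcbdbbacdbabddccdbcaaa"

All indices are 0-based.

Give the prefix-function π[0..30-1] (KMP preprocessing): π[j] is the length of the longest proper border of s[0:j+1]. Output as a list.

[0, 0, 0, 0, 1, 0, 0, 0, 1, 0, 0, 1, 2, 0, 0, 0, 1, 2, 0, 0, 1, 1, 0, 0, 1, 2, 3, 0, 0, 0]

π[0] = 0
j=1 s[j]='b': π[1]=0 (border '')
j=2 s[j]='c': π[2]=0 (border '')
j=3 s[j]='b': π[3]=0 (border '')
j=4 s[j]='d': π[4]=1 (border 'd')
j=5 s[j]='c': k: 1→0; π[5]=0 (border '')
j=6 s[j]='b': π[6]=0 (border '')
j=7 s[j]='b': π[7]=0 (border '')
j=8 s[j]='d': π[8]=1 (border 'd')
j=9 s[j]='c': k: 1→0; π[9]=0 (border '')
j=10 s[j]='b': π[10]=0 (border '')
j=11 s[j]='d': π[11]=1 (border 'd')
j=12 s[j]='b': π[12]=2 (border 'db')
j=13 s[j]='b': k: 2→0; π[13]=0 (border '')
j=14 s[j]='a': π[14]=0 (border '')
j=15 s[j]='c': π[15]=0 (border '')
j=16 s[j]='d': π[16]=1 (border 'd')
j=17 s[j]='b': π[17]=2 (border 'db')
j=18 s[j]='a': k: 2→0; π[18]=0 (border '')
j=19 s[j]='b': π[19]=0 (border '')
j=20 s[j]='d': π[20]=1 (border 'd')
j=21 s[j]='d': k: 1→0; π[21]=1 (border 'd')
j=22 s[j]='c': k: 1→0; π[22]=0 (border '')
j=23 s[j]='c': π[23]=0 (border '')
j=24 s[j]='d': π[24]=1 (border 'd')
j=25 s[j]='b': π[25]=2 (border 'db')
j=26 s[j]='c': π[26]=3 (border 'dbc')
j=27 s[j]='a': k: 3→0; π[27]=0 (border '')
j=28 s[j]='a': π[28]=0 (border '')
j=29 s[j]='a': π[29]=0 (border '')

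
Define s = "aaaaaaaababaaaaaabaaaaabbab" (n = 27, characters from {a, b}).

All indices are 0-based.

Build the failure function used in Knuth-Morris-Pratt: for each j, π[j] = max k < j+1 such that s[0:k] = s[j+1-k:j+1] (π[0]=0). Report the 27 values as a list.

π[0] = 0
j=1 s[j]='a': π[1]=1 (border 'a')
j=2 s[j]='a': π[2]=2 (border 'aa')
j=3 s[j]='a': π[3]=3 (border 'aaa')
j=4 s[j]='a': π[4]=4 (border 'aaaa')
j=5 s[j]='a': π[5]=5 (border 'aaaaa')
j=6 s[j]='a': π[6]=6 (border 'aaaaaa')
j=7 s[j]='a': π[7]=7 (border 'aaaaaaa')
j=8 s[j]='b': k: 7→6→5→4→3→2→1→0; π[8]=0 (border '')
j=9 s[j]='a': π[9]=1 (border 'a')
j=10 s[j]='b': k: 1→0; π[10]=0 (border '')
j=11 s[j]='a': π[11]=1 (border 'a')
j=12 s[j]='a': π[12]=2 (border 'aa')
j=13 s[j]='a': π[13]=3 (border 'aaa')
j=14 s[j]='a': π[14]=4 (border 'aaaa')
j=15 s[j]='a': π[15]=5 (border 'aaaaa')
j=16 s[j]='a': π[16]=6 (border 'aaaaaa')
j=17 s[j]='b': k: 6→5→4→3→2→1→0; π[17]=0 (border '')
j=18 s[j]='a': π[18]=1 (border 'a')
j=19 s[j]='a': π[19]=2 (border 'aa')
j=20 s[j]='a': π[20]=3 (border 'aaa')
j=21 s[j]='a': π[21]=4 (border 'aaaa')
j=22 s[j]='a': π[22]=5 (border 'aaaaa')
j=23 s[j]='b': k: 5→4→3→2→1→0; π[23]=0 (border '')
j=24 s[j]='b': π[24]=0 (border '')
j=25 s[j]='a': π[25]=1 (border 'a')
j=26 s[j]='b': k: 1→0; π[26]=0 (border '')

[0, 1, 2, 3, 4, 5, 6, 7, 0, 1, 0, 1, 2, 3, 4, 5, 6, 0, 1, 2, 3, 4, 5, 0, 0, 1, 0]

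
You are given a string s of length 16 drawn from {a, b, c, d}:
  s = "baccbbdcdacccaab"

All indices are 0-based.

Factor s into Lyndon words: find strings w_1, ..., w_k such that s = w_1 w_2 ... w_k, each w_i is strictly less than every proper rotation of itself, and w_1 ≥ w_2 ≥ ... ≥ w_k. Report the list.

["b", "accbbdcdaccc", "aab"]

emit factor 1: 'b' (i=0, period=1)
emit factor 2: 'accbbdcdaccc' (i=1, period=12)
emit factor 3: 'aab' (i=13, period=3)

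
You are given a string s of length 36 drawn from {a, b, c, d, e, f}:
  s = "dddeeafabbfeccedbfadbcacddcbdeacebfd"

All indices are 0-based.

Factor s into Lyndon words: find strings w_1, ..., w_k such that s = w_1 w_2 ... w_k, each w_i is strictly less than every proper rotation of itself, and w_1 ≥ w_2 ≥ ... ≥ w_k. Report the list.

emit factor 1: 'dddee' (i=0, period=5)
emit factor 2: 'af' (i=5, period=2)
emit factor 3: 'abbfeccedbfadbcacddcbdeacebfd' (i=7, period=29)

["dddee", "af", "abbfeccedbfadbcacddcbdeacebfd"]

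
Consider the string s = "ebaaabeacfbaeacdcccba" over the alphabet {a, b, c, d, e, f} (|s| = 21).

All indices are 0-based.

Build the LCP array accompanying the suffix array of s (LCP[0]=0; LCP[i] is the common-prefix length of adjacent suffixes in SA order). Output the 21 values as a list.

[0, 1, 2, 1, 1, 2, 1, 0, 2, 2, 1, 0, 1, 2, 1, 1, 0, 0, 3, 1, 0]

rank | idx | suffix
   0 |  20 | a
   1 |   2 | aaabeacfbaeacdcccba
   2 |   3 | aabeacfbaeacdcccba
   3 |   4 | abeacfbaeacdcccba
   4 |  13 | acdcccba
   5 |   7 | acfbaeacdcccba
   6 |  11 | aeacdcccba
   7 |  19 | ba
   8 |   1 | baaabeacfbaeacdcccba
   9 |  10 | baeacdcccba
  10 |   5 | beacfbaeacdcccba
  11 |  18 | cba
  12 |  17 | ccba
  13 |  16 | cccba
  14 |  14 | cdcccba
  15 |   8 | cfbaeacdcccba
  16 |  15 | dcccba
  17 |  12 | eacdcccba
  18 |   6 | eacfbaeacdcccba
  19 |   0 | ebaaabeacfbaeacdcccba
  20 |   9 | fbaeacdcccba

SA = [20, 2, 3, 4, 13, 7, 11, 19, 1, 10, 5, 18, 17, 16, 14, 8, 15, 12, 6, 0, 9]
[i] adj suffixes → lcp
  [1] 20/2 → 1 ('a')
  [2] 2/3 → 2 ('aa')
  [3] 3/4 → 1 ('a')
  [4] 4/13 → 1 ('a')
  [5] 13/7 → 2 ('ac')
  [6] 7/11 → 1 ('a')
  [7] 11/19 → 0 ('')
  [8] 19/1 → 2 ('ba')
  [9] 1/10 → 2 ('ba')
  [10] 10/5 → 1 ('b')
  [11] 5/18 → 0 ('')
  [12] 18/17 → 1 ('c')
  [13] 17/16 → 2 ('cc')
  [14] 16/14 → 1 ('c')
  [15] 14/8 → 1 ('c')
  [16] 8/15 → 0 ('')
  [17] 15/12 → 0 ('')
  [18] 12/6 → 3 ('eac')
  [19] 6/0 → 1 ('e')
  [20] 0/9 → 0 ('')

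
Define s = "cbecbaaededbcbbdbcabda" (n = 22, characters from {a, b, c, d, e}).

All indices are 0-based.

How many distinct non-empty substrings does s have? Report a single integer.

rank | idx | suffix
   0 |  21 | a
   1 |   5 | aaededbcbbdbcabda
   2 |  18 | abda
   3 |   6 | aededbcbbdbcabda
   4 |   4 | baaededbcbbdbcabda
   5 |  13 | bbdbcabda
   6 |  16 | bcabda
   7 |  11 | bcbbdbcabda
   8 |  19 | bda
   9 |  14 | bdbcabda
  10 |   1 | becbaaededbcbbdbcabda
  11 |  17 | cabda
  12 |   3 | cbaaededbcbbdbcabda
  13 |  12 | cbbdbcabda
  14 |   0 | cbecbaaededbcbbdbcabda
  15 |  20 | da
  16 |  15 | dbcabda
  17 |  10 | dbcbbdbcabda
  18 |   8 | dedbcbbdbcabda
  19 |   2 | ecbaaededbcbbdbcabda
  20 |   9 | edbcbbdbcabda
  21 |   7 | ededbcbbdbcabda

SA = [21, 5, 18, 6, 4, 13, 16, 11, 19, 14, 1, 17, 3, 12, 0, 20, 15, 10, 8, 2, 9, 7]
[i] adj suffixes → lcp
  [1] 21/5 → 1 ('a')
  [2] 5/18 → 1 ('a')
  [3] 18/6 → 1 ('a')
  [4] 6/4 → 0 ('')
  [5] 4/13 → 1 ('b')
  [6] 13/16 → 1 ('b')
  [7] 16/11 → 2 ('bc')
  [8] 11/19 → 1 ('b')
  [9] 19/14 → 2 ('bd')
  [10] 14/1 → 1 ('b')
  [11] 1/17 → 0 ('')
  [12] 17/3 → 1 ('c')
  [13] 3/12 → 2 ('cb')
  [14] 12/0 → 2 ('cb')
  [15] 0/20 → 0 ('')
  [16] 20/15 → 1 ('d')
  [17] 15/10 → 3 ('dbc')
  [18] 10/8 → 1 ('d')
  [19] 8/2 → 0 ('')
  [20] 2/9 → 1 ('e')
  [21] 9/7 → 2 ('ed')

n(n+1)/2 = 22·23/2 = 253
Σ LCP = 0 + 1 + 1 + 1 + 0 + 1 + 1 + 2 + 1 + 2 + 1 + 0 + 1 + 2 + 2 + 0 + 1 + 3 + 1 + 0 + 1 + 2 = 24
distinct = 253 − 24 = 229

229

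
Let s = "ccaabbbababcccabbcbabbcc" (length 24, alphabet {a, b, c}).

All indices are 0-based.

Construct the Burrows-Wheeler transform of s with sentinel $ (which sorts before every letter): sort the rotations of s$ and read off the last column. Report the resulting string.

rank  rotation                   last
    0  $ccaabbbababcccabbcbabbcc  c
    1  aabbbababcccabbcbabbcc$cc  c
    2  ababcccabbcbabbcc$ccaabbb  b
    3  abbbababcccabbcbabbcc$cca  a
    4  abbcbabbcc$ccaabbbababccc  c
    5  abbcc$ccaabbbababcccabbcb  b
    6  abcccabbcbabbcc$ccaabbbab  b
    7  bababcccabbcbabbcc$ccaabb  b
    8  babbcc$ccaabbbababcccabbc  c
    9  babcccabbcbabbcc$ccaabbba  a
   10  bbababcccabbcbabbcc$ccaab  b
   11  bbbababcccabbcbabbcc$ccaa  a
   12  bbcbabbcc$ccaabbbababccca  a
   13  bbcc$ccaabbbababcccabbcba  a
   14  bcbabbcc$ccaabbbababcccab  b
   15  bcc$ccaabbbababcccabbcbab  b
   16  bcccabbcbabbcc$ccaabbbaba  a
   17  c$ccaabbbababcccabbcbabbc  c
   18  caabbbababcccabbcbabbcc$c  c
   19  cabbcbabbcc$ccaabbbababcc  c
   20  cbabbcc$ccaabbbababcccabb  b
   21  cc$ccaabbbababcccabbcbabb  b
   22  ccaabbbababcccabbcbabbcc$  $
   23  ccabbcbabbcc$ccaabbbababc  c
   24  cccabbcbabbcc$ccaabbbabab  b

ccbacbbbcabaaabbacccbb$cb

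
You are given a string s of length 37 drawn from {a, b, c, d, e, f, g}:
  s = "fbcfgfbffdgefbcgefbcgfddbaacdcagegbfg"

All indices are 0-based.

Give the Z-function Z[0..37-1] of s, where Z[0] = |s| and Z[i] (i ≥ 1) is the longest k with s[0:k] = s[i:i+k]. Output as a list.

Z[0]=37
i=1: fresh scan; Z[1]=0
i=2: fresh scan; Z[2]=0
i=3: fresh scan; Z[3]=1 extend→box=[3,4)
i=4: fresh scan; Z[4]=0
i=5: fresh scan; Z[5]=2 extend→box=[5,7)
i=6: min(r-i=1, Z[1]=0)=0; Z[6]=0
i=7: fresh scan; Z[7]=1 extend→box=[7,8)
i=8: fresh scan; Z[8]=1 extend→box=[8,9)
i=9: fresh scan; Z[9]=0
i=10: fresh scan; Z[10]=0
i=11: fresh scan; Z[11]=0
i=12: fresh scan; Z[12]=3 extend→box=[12,15)
i=13: min(r-i=2, Z[1]=0)=0; Z[13]=0
i=14: min(r-i=1, Z[2]=0)=0; Z[14]=0
i=15: fresh scan; Z[15]=0
i=16: fresh scan; Z[16]=0
i=17: fresh scan; Z[17]=3 extend→box=[17,20)
i=18: min(r-i=2, Z[1]=0)=0; Z[18]=0
i=19: min(r-i=1, Z[2]=0)=0; Z[19]=0
i=20: fresh scan; Z[20]=0
i=21: fresh scan; Z[21]=1 extend→box=[21,22)
i=22: fresh scan; Z[22]=0
i=23: fresh scan; Z[23]=0
i=24: fresh scan; Z[24]=0
i=25: fresh scan; Z[25]=0
i=26: fresh scan; Z[26]=0
i=27: fresh scan; Z[27]=0
i=28: fresh scan; Z[28]=0
i=29: fresh scan; Z[29]=0
i=30: fresh scan; Z[30]=0
i=31: fresh scan; Z[31]=0
i=32: fresh scan; Z[32]=0
i=33: fresh scan; Z[33]=0
i=34: fresh scan; Z[34]=0
i=35: fresh scan; Z[35]=1 extend→box=[35,36)
i=36: fresh scan; Z[36]=0

[37, 0, 0, 1, 0, 2, 0, 1, 1, 0, 0, 0, 3, 0, 0, 0, 0, 3, 0, 0, 0, 1, 0, 0, 0, 0, 0, 0, 0, 0, 0, 0, 0, 0, 0, 1, 0]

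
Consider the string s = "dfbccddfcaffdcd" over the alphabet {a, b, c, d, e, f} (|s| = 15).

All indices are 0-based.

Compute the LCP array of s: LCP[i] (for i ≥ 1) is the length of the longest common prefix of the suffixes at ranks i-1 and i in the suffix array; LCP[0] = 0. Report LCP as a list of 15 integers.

rank→(start, suffix):
  0 → (9, 'affdcd')
  1 → (2, 'bccddfcaffdcd')
  2 → (8, 'caffdcd')
  3 → (3, 'ccddfcaffdcd')
  4 → (13, 'cd')
  5 → (4, 'cddfcaffdcd')
  6 → (14, 'd')
  7 → (12, 'dcd')
  8 → (5, 'ddfcaffdcd')
  9 → (0, 'dfbccddfcaffdcd')
  10 → (6, 'dfcaffdcd')
  11 → (1, 'fbccddfcaffdcd')
  12 → (7, 'fcaffdcd')
  13 → (11, 'fdcd')
  14 → (10, 'ffdcd')

SA = [9, 2, 8, 3, 13, 4, 14, 12, 5, 0, 6, 1, 7, 11, 10]
[i] adj suffixes → lcp
  [1] 9/2 → 0 ('')
  [2] 2/8 → 0 ('')
  [3] 8/3 → 1 ('c')
  [4] 3/13 → 1 ('c')
  [5] 13/4 → 2 ('cd')
  [6] 4/14 → 0 ('')
  [7] 14/12 → 1 ('d')
  [8] 12/5 → 1 ('d')
  [9] 5/0 → 1 ('d')
  [10] 0/6 → 2 ('df')
  [11] 6/1 → 0 ('')
  [12] 1/7 → 1 ('f')
  [13] 7/11 → 1 ('f')
  [14] 11/10 → 1 ('f')

[0, 0, 0, 1, 1, 2, 0, 1, 1, 1, 2, 0, 1, 1, 1]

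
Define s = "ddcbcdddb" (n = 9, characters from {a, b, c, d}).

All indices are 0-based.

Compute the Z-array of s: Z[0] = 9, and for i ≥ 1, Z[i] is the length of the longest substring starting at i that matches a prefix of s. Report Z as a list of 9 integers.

[9, 1, 0, 0, 0, 2, 2, 1, 0]

Z[0]=9
i=1: fresh scan; Z[1]=1 grow→box=[1,2)
i=2: fresh scan; Z[2]=0
i=3: fresh scan; Z[3]=0
i=4: fresh scan; Z[4]=0
i=5: fresh scan; Z[5]=2 grow→box=[5,7)
i=6: min(r-i=1, Z[1]=1)=1; Z[6]=2 grow→box=[6,8)
i=7: min(r-i=1, Z[1]=1)=1; Z[7]=1
i=8: fresh scan; Z[8]=0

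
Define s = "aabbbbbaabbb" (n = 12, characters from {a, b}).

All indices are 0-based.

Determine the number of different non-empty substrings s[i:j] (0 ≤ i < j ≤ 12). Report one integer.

rank→(start, suffix):
  0 → (7, 'aabbb')
  1 → (0, 'aabbbbbaabbb')
  2 → (8, 'abbb')
  3 → (1, 'abbbbbaabbb')
  4 → (11, 'b')
  5 → (6, 'baabbb')
  6 → (10, 'bb')
  7 → (5, 'bbaabbb')
  8 → (9, 'bbb')
  9 → (4, 'bbbaabbb')
  10 → (3, 'bbbbaabbb')
  11 → (2, 'bbbbbaabbb')

SA = [7, 0, 8, 1, 11, 6, 10, 5, 9, 4, 3, 2]
i: (SA[i-1],SA[i]) lcp shared
  1: (7,0) 5 'aabbb'
  2: (0,8) 1 'a'
  3: (8,1) 4 'abbb'
  4: (1,11) 0 ''
  5: (11,6) 1 'b'
  6: (6,10) 1 'b'
  7: (10,5) 2 'bb'
  8: (5,9) 2 'bb'
  9: (9,4) 3 'bbb'
  10: (4,3) 3 'bbb'
  11: (3,2) 4 'bbbb'

n(n+1)/2 = 12·13/2 = 78
Σ LCP = 0 + 5 + 1 + 4 + 0 + 1 + 1 + 2 + 2 + 3 + 3 + 4 = 26
distinct = 78 − 26 = 52

52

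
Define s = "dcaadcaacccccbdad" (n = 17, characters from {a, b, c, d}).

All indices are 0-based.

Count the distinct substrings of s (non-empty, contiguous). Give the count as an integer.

127

rank→(start, suffix):
  0 → (6, 'aacccccbdad')
  1 → (2, 'aadcaacccccbdad')
  2 → (7, 'acccccbdad')
  3 → (15, 'ad')
  4 → (3, 'adcaacccccbdad')
  5 → (13, 'bdad')
  6 → (5, 'caacccccbdad')
  7 → (1, 'caadcaacccccbdad')
  8 → (12, 'cbdad')
  9 → (11, 'ccbdad')
  10 → (10, 'cccbdad')
  11 → (9, 'ccccbdad')
  12 → (8, 'cccccbdad')
  13 → (16, 'd')
  14 → (14, 'dad')
  15 → (4, 'dcaacccccbdad')
  16 → (0, 'dcaadcaacccccbdad')

SA = [6, 2, 7, 15, 3, 13, 5, 1, 12, 11, 10, 9, 8, 16, 14, 4, 0]
[i] adj suffixes → lcp
  [1] 6/2 → 2 ('aa')
  [2] 2/7 → 1 ('a')
  [3] 7/15 → 1 ('a')
  [4] 15/3 → 2 ('ad')
  [5] 3/13 → 0 ('')
  [6] 13/5 → 0 ('')
  [7] 5/1 → 3 ('caa')
  [8] 1/12 → 1 ('c')
  [9] 12/11 → 1 ('c')
  [10] 11/10 → 2 ('cc')
  [11] 10/9 → 3 ('ccc')
  [12] 9/8 → 4 ('cccc')
  [13] 8/16 → 0 ('')
  [14] 16/14 → 1 ('d')
  [15] 14/4 → 1 ('d')
  [16] 4/0 → 4 ('dcaa')

n(n+1)/2 = 17·18/2 = 153
Σ LCP = 0 + 2 + 1 + 1 + 2 + 0 + 0 + 3 + 1 + 1 + 2 + 3 + 4 + 0 + 1 + 1 + 4 = 26
distinct = 153 − 26 = 127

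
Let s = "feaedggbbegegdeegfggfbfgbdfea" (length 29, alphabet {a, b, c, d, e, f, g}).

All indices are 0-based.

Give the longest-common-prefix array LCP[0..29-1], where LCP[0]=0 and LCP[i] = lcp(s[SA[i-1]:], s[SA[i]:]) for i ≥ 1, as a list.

[0, 1, 0, 1, 1, 1, 0, 1, 1, 0, 2, 1, 1, 1, 2, 2, 0, 1, 3, 1, 2, 0, 2, 1, 1, 1, 2, 1, 2]

rank→(start, suffix):
  0 → (28, 'a')
  1 → (2, 'aedggbbegegdeegfggfbfgbdfea')
  2 → (7, 'bbegegdeegfggfbfgbdfea')
  3 → (24, 'bdfea')
  4 → (8, 'begegdeegfggfbfgbdfea')
  5 → (21, 'bfgbdfea')
  6 → (13, 'deegfggfbfgbdfea')
  7 → (25, 'dfea')
  8 → (4, 'dggbbegegdeegfggfbfgbdfea')
  9 → (27, 'ea')
  10 → (1, 'eaedggbbegegdeegfggfbfgbdfea')
  11 → (3, 'edggbbegegdeegfggfbfgbdfea')
  12 → (14, 'eegfggfbfgbdfea')
  13 → (11, 'egdeegfggfbfgbdfea')
  14 → (9, 'egegdeegfggfbfgbdfea')
  15 → (15, 'egfggfbfgbdfea')
  16 → (20, 'fbfgbdfea')
  17 → (26, 'fea')
  18 → (0, 'feaedggbbegegdeegfggfbfgbdfea')
  19 → (22, 'fgbdfea')
  20 → (17, 'fggfbfgbdfea')
  21 → (6, 'gbbegegdeegfggfbfgbdfea')
  22 → (23, 'gbdfea')
  23 → (12, 'gdeegfggfbfgbdfea')
  24 → (10, 'gegdeegfggfbfgbdfea')
  25 → (19, 'gfbfgbdfea')
  26 → (16, 'gfggfbfgbdfea')
  27 → (5, 'ggbbegegdeegfggfbfgbdfea')
  28 → (18, 'ggfbfgbdfea')

SA = [28, 2, 7, 24, 8, 21, 13, 25, 4, 27, 1, 3, 14, 11, 9, 15, 20, 26, 0, 22, 17, 6, 23, 12, 10, 19, 16, 5, 18]
rank  pair      lcp
   1  s[28:],s[2:]  1  'a'
   2  s[2:],s[7:]  0  ''
   3  s[7:],s[24:]  1  'b'
   4  s[24:],s[8:]  1  'b'
   5  s[8:],s[21:]  1  'b'
   6  s[21:],s[13:]  0  ''
   7  s[13:],s[25:]  1  'd'
   8  s[25:],s[4:]  1  'd'
   9  s[4:],s[27:]  0  ''
  10  s[27:],s[1:]  2  'ea'
  11  s[1:],s[3:]  1  'e'
  12  s[3:],s[14:]  1  'e'
  13  s[14:],s[11:]  1  'e'
  14  s[11:],s[9:]  2  'eg'
  15  s[9:],s[15:]  2  'eg'
  16  s[15:],s[20:]  0  ''
  17  s[20:],s[26:]  1  'f'
  18  s[26:],s[0:]  3  'fea'
  19  s[0:],s[22:]  1  'f'
  20  s[22:],s[17:]  2  'fg'
  21  s[17:],s[6:]  0  ''
  22  s[6:],s[23:]  2  'gb'
  23  s[23:],s[12:]  1  'g'
  24  s[12:],s[10:]  1  'g'
  25  s[10:],s[19:]  1  'g'
  26  s[19:],s[16:]  2  'gf'
  27  s[16:],s[5:]  1  'g'
  28  s[5:],s[18:]  2  'gg'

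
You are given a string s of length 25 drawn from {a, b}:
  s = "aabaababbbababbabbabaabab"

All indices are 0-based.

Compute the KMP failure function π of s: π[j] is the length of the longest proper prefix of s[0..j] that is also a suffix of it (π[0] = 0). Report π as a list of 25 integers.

π[0] = 0
j=1 s[j]='a': π[1]=1 (border 'a')
j=2 s[j]='b': k: 1→0; π[2]=0 (border '')
j=3 s[j]='a': π[3]=1 (border 'a')
j=4 s[j]='a': π[4]=2 (border 'aa')
j=5 s[j]='b': π[5]=3 (border 'aab')
j=6 s[j]='a': π[6]=4 (border 'aaba')
j=7 s[j]='b': k: 4→1→0; π[7]=0 (border '')
j=8 s[j]='b': π[8]=0 (border '')
j=9 s[j]='b': π[9]=0 (border '')
j=10 s[j]='a': π[10]=1 (border 'a')
j=11 s[j]='b': k: 1→0; π[11]=0 (border '')
j=12 s[j]='a': π[12]=1 (border 'a')
j=13 s[j]='b': k: 1→0; π[13]=0 (border '')
j=14 s[j]='b': π[14]=0 (border '')
j=15 s[j]='a': π[15]=1 (border 'a')
j=16 s[j]='b': k: 1→0; π[16]=0 (border '')
j=17 s[j]='b': π[17]=0 (border '')
j=18 s[j]='a': π[18]=1 (border 'a')
j=19 s[j]='b': k: 1→0; π[19]=0 (border '')
j=20 s[j]='a': π[20]=1 (border 'a')
j=21 s[j]='a': π[21]=2 (border 'aa')
j=22 s[j]='b': π[22]=3 (border 'aab')
j=23 s[j]='a': π[23]=4 (border 'aaba')
j=24 s[j]='b': k: 4→1→0; π[24]=0 (border '')

[0, 1, 0, 1, 2, 3, 4, 0, 0, 0, 1, 0, 1, 0, 0, 1, 0, 0, 1, 0, 1, 2, 3, 4, 0]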